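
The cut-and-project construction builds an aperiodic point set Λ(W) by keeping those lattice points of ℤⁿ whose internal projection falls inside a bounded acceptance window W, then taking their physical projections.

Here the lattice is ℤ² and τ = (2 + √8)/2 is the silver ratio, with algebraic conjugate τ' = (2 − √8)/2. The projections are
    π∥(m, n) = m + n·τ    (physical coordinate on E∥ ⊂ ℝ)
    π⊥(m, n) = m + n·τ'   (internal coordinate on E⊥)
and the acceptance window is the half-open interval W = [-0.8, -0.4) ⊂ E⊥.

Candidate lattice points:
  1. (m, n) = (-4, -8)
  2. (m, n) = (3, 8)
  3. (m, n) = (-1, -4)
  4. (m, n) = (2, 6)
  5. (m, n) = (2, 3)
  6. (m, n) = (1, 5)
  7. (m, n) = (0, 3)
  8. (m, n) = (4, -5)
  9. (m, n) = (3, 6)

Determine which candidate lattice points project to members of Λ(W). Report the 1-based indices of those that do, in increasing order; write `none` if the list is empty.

Compute τ' = (2−√8)/2 = -0.414214, so π⊥(m,n) = m -0.414214·n.
candidate 1: (m,n)=(-4,-8) → π∥ = -4-8·τ ≈ -23.313708, π⊥ = -4-8·τ' ≈ -0.686292 ∈ [-0.8, -0.4) ⇒ IN Λ
candidate 2: (m,n)=(3,8) → π∥ = 3+8·τ ≈ 22.313708, π⊥ = 3+8·τ' ≈ -0.313708 ∉ [-0.8, -0.4) ⇒ out
candidate 3: (m,n)=(-1,-4) → π∥ = -1-4·τ ≈ -10.656854, π⊥ = -1-4·τ' ≈ 0.656854 ∉ [-0.8, -0.4) ⇒ out
candidate 4: (m,n)=(2,6) → π∥ = 2+6·τ ≈ 16.485281, π⊥ = 2+6·τ' ≈ -0.485281 ∈ [-0.8, -0.4) ⇒ IN Λ
candidate 5: (m,n)=(2,3) → π∥ = 2+3·τ ≈ 9.242641, π⊥ = 2+3·τ' ≈ 0.757359 ∉ [-0.8, -0.4) ⇒ out
candidate 6: (m,n)=(1,5) → π∥ = 1+5·τ ≈ 13.071068, π⊥ = 1+5·τ' ≈ -1.071068 ∉ [-0.8, -0.4) ⇒ out
candidate 7: (m,n)=(0,3) → π∥ = 0+3·τ ≈ 7.242641, π⊥ = 0+3·τ' ≈ -1.242641 ∉ [-0.8, -0.4) ⇒ out
candidate 8: (m,n)=(4,-5) → π∥ = 4-5·τ ≈ -8.071068, π⊥ = 4-5·τ' ≈ 6.071068 ∉ [-0.8, -0.4) ⇒ out
candidate 9: (m,n)=(3,6) → π∥ = 3+6·τ ≈ 17.485281, π⊥ = 3+6·τ' ≈ 0.514719 ∉ [-0.8, -0.4) ⇒ out

1, 4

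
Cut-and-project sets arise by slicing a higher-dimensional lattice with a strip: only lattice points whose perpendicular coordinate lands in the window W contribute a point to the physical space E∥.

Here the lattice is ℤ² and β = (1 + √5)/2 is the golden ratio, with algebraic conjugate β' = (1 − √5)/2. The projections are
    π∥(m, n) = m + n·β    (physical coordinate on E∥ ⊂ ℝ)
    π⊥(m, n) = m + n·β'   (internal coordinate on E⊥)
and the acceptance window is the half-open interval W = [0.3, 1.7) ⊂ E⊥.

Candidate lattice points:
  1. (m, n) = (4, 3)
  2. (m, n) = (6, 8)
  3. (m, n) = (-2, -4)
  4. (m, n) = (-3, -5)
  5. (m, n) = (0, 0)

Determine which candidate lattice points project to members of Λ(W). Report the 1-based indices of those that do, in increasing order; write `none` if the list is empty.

Compute β' = (1−√5)/2 = -0.618034, so π⊥(m,n) = m -0.618034·n.
#1 (4,3): internal coord 4 + (3)·β' = +2.145898; +2.145898 ∉ [0.3, 1.7) → out
#2 (6,8): internal coord 6 + (8)·β' = +1.055728; +1.055728 ∈ [0.3, 1.7) → IN Λ
#3 (-2,-4): internal coord -2 + (-4)·β' = +0.472136; +0.472136 ∈ [0.3, 1.7) → IN Λ
#4 (-3,-5): internal coord -3 + (-5)·β' = +0.090170; +0.090170 ∉ [0.3, 1.7) → out
#5 (0,0): internal coord 0 + (0)·β' = +0.000000; +0.000000 ∉ [0.3, 1.7) → out

2, 3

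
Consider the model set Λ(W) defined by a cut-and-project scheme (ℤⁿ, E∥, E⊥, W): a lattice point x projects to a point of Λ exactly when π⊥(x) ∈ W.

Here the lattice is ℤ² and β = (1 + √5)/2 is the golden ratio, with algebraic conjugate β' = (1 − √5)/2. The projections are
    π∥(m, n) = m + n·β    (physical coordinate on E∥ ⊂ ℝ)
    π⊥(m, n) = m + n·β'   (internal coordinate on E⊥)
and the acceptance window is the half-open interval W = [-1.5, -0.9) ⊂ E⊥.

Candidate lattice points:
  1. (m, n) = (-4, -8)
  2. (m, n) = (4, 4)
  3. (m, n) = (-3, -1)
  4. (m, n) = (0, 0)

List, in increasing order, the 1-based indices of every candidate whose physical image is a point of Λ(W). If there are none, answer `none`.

none

Compute β' = (1−√5)/2 = -0.6180, so π⊥(m,n) = m -0.6180·n.
[1] lift (-4,-8): star map gives 0.9443; window check -1.5 ≤ 0.9443 < -0.9 is false → out
[2] lift (4,4): star map gives 1.5279; window check -1.5 ≤ 1.5279 < -0.9 is false → out
[3] lift (-3,-1): star map gives -2.3820; window check -1.5 ≤ -2.3820 < -0.9 is false → out
[4] lift (0,0): star map gives 0.0000; window check -1.5 ≤ 0.0000 < -0.9 is false → out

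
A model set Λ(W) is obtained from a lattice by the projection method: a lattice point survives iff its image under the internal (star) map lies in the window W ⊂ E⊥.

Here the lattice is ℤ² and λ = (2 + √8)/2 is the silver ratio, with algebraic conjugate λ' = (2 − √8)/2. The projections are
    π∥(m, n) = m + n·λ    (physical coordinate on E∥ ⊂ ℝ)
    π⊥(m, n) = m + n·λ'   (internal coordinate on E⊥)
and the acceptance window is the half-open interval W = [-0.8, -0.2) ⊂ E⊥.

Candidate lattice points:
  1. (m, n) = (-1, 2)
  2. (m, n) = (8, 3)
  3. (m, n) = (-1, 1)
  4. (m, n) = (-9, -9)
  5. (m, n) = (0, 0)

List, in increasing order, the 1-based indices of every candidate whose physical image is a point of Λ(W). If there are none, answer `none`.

none

λ' = (2−√8)/2 ≈ -0.4142.
candidate 1: (m,n)=(-1,2) → π∥ = -1+2·λ ≈ 3.8284, π⊥ = -1+2·λ' ≈ -1.8284 ∉ [-0.8, -0.2) ⇒ out
candidate 2: (m,n)=(8,3) → π∥ = 8+3·λ ≈ 15.2426, π⊥ = 8+3·λ' ≈ 6.7574 ∉ [-0.8, -0.2) ⇒ out
candidate 3: (m,n)=(-1,1) → π∥ = -1+1·λ ≈ 1.4142, π⊥ = -1+1·λ' ≈ -1.4142 ∉ [-0.8, -0.2) ⇒ out
candidate 4: (m,n)=(-9,-9) → π∥ = -9-9·λ ≈ -30.7279, π⊥ = -9-9·λ' ≈ -5.2721 ∉ [-0.8, -0.2) ⇒ out
candidate 5: (m,n)=(0,0) → π∥ = 0+0·λ ≈ 0.0000, π⊥ = 0+0·λ' ≈ 0.0000 ∉ [-0.8, -0.2) ⇒ out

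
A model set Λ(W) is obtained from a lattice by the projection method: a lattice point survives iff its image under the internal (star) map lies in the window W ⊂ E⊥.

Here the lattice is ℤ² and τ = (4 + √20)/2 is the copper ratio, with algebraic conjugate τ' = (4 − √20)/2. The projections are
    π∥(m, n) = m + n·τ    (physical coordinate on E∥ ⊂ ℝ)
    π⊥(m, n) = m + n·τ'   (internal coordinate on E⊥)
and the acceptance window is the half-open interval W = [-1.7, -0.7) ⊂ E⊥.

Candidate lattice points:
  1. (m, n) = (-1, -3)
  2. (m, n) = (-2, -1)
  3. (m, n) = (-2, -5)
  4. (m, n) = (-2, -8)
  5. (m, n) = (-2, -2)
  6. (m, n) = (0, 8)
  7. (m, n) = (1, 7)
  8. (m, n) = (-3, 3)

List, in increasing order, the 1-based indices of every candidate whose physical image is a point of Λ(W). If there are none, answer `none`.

3, 5

Compute τ' = (4−√20)/2 = -0.236068, so π⊥(m,n) = m -0.236068·n.
[1] lift (-1,-3): star map gives -0.291796; window check -1.7 ≤ -0.291796 < -0.7 is false → out
[2] lift (-2,-1): star map gives -1.763932; window check -1.7 ≤ -1.763932 < -0.7 is false → out
[3] lift (-2,-5): star map gives -0.819660; window check -1.7 ≤ -0.819660 < -0.7 is true → IN Λ
[4] lift (-2,-8): star map gives -0.111456; window check -1.7 ≤ -0.111456 < -0.7 is false → out
[5] lift (-2,-2): star map gives -1.527864; window check -1.7 ≤ -1.527864 < -0.7 is true → IN Λ
[6] lift (0,8): star map gives -1.888544; window check -1.7 ≤ -1.888544 < -0.7 is false → out
[7] lift (1,7): star map gives -0.652476; window check -1.7 ≤ -0.652476 < -0.7 is false → out
[8] lift (-3,3): star map gives -3.708204; window check -1.7 ≤ -3.708204 < -0.7 is false → out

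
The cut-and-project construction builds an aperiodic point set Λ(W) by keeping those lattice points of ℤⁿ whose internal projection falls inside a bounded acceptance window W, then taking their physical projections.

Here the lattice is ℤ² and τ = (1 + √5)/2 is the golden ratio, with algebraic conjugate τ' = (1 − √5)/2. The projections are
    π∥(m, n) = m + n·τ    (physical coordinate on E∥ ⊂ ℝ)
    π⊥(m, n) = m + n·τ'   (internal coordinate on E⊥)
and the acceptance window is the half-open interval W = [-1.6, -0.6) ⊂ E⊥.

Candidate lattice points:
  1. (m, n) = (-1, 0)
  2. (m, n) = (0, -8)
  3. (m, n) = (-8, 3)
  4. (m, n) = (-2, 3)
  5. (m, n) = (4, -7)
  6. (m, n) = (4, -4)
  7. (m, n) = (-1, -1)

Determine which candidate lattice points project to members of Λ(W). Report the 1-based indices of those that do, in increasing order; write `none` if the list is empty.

Compute τ' = (1−√5)/2 = -0.618034, so π⊥(m,n) = m -0.618034·n.
candidate 1: (m,n)=(-1,0) → π∥ = -1+0·τ ≈ -1.000000, π⊥ = -1+0·τ' ≈ -1.000000 ∈ [-1.6, -0.6) ⇒ IN Λ
candidate 2: (m,n)=(0,-8) → π∥ = 0-8·τ ≈ -12.944272, π⊥ = 0-8·τ' ≈ 4.944272 ∉ [-1.6, -0.6) ⇒ out
candidate 3: (m,n)=(-8,3) → π∥ = -8+3·τ ≈ -3.145898, π⊥ = -8+3·τ' ≈ -9.854102 ∉ [-1.6, -0.6) ⇒ out
candidate 4: (m,n)=(-2,3) → π∥ = -2+3·τ ≈ 2.854102, π⊥ = -2+3·τ' ≈ -3.854102 ∉ [-1.6, -0.6) ⇒ out
candidate 5: (m,n)=(4,-7) → π∥ = 4-7·τ ≈ -7.326238, π⊥ = 4-7·τ' ≈ 8.326238 ∉ [-1.6, -0.6) ⇒ out
candidate 6: (m,n)=(4,-4) → π∥ = 4-4·τ ≈ -2.472136, π⊥ = 4-4·τ' ≈ 6.472136 ∉ [-1.6, -0.6) ⇒ out
candidate 7: (m,n)=(-1,-1) → π∥ = -1-1·τ ≈ -2.618034, π⊥ = -1-1·τ' ≈ -0.381966 ∉ [-1.6, -0.6) ⇒ out

1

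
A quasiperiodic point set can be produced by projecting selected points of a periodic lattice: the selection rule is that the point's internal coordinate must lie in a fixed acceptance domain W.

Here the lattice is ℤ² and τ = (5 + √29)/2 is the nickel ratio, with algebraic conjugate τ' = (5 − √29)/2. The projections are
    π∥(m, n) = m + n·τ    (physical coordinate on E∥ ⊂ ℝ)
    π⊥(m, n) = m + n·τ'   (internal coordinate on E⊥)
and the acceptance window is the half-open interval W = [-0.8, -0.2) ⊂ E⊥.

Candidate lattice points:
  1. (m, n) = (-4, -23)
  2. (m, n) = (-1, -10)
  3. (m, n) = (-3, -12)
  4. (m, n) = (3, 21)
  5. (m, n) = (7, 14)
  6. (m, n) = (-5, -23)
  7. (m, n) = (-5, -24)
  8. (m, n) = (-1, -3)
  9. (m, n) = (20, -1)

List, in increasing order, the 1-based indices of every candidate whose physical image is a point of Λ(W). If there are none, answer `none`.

Numerically τ ≈ 5.192582 and τ' = −1/τ ≈ -0.192582.
[1] lift (-4,-23): star map gives 0.429395; window check -0.8 ≤ 0.429395 < -0.2 is false → out
[2] lift (-1,-10): star map gives 0.925824; window check -0.8 ≤ 0.925824 < -0.2 is false → out
[3] lift (-3,-12): star map gives -0.689011; window check -0.8 ≤ -0.689011 < -0.2 is true → IN Λ
[4] lift (3,21): star map gives -1.044230; window check -0.8 ≤ -1.044230 < -0.2 is false → out
[5] lift (7,14): star map gives 4.303846; window check -0.8 ≤ 4.303846 < -0.2 is false → out
[6] lift (-5,-23): star map gives -0.570605; window check -0.8 ≤ -0.570605 < -0.2 is true → IN Λ
[7] lift (-5,-24): star map gives -0.378022; window check -0.8 ≤ -0.378022 < -0.2 is true → IN Λ
[8] lift (-1,-3): star map gives -0.422253; window check -0.8 ≤ -0.422253 < -0.2 is true → IN Λ
[9] lift (20,-1): star map gives 20.192582; window check -0.8 ≤ 20.192582 < -0.2 is false → out

3, 6, 7, 8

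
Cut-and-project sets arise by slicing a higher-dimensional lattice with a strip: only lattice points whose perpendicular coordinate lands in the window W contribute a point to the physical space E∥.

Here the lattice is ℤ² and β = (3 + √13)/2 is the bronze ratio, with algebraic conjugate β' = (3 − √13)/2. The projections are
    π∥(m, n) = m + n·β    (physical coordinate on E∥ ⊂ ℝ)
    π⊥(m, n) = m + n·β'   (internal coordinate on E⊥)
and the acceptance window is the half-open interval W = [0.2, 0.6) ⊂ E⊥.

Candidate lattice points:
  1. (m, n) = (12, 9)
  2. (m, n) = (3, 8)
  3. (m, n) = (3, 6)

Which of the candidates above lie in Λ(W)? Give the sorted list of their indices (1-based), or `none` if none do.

β' = (3−√13)/2 ≈ -0.30278.
#1 (12,9): internal coord 12 + (9)·β' = +9.27502; +9.27502 ∉ [0.2, 0.6) → out
#2 (3,8): internal coord 3 + (8)·β' = +0.57779; +0.57779 ∈ [0.2, 0.6) → IN Λ
#3 (3,6): internal coord 3 + (6)·β' = +1.18335; +1.18335 ∉ [0.2, 0.6) → out

2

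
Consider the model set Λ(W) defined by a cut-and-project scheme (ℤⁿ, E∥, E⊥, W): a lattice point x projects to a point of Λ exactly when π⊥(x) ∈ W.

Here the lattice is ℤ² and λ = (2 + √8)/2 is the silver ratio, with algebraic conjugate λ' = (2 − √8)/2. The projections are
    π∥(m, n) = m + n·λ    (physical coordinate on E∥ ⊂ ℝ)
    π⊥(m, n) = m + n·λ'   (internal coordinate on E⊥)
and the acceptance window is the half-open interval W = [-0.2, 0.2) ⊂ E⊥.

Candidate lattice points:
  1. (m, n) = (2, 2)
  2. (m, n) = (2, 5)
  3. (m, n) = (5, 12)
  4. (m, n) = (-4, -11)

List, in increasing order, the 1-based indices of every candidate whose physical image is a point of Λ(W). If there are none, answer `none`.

2, 3

Compute λ' = (2−√8)/2 = -0.414214, so π⊥(m,n) = m -0.414214·n.
candidate 1: (m,n)=(2,2) → π∥ = 2+2·λ ≈ 6.828427, π⊥ = 2+2·λ' ≈ 1.171573 ∉ [-0.2, 0.2) ⇒ out
candidate 2: (m,n)=(2,5) → π∥ = 2+5·λ ≈ 14.071068, π⊥ = 2+5·λ' ≈ -0.071068 ∈ [-0.2, 0.2) ⇒ IN Λ
candidate 3: (m,n)=(5,12) → π∥ = 5+12·λ ≈ 33.970563, π⊥ = 5+12·λ' ≈ 0.029437 ∈ [-0.2, 0.2) ⇒ IN Λ
candidate 4: (m,n)=(-4,-11) → π∥ = -4-11·λ ≈ -30.556349, π⊥ = -4-11·λ' ≈ 0.556349 ∉ [-0.2, 0.2) ⇒ out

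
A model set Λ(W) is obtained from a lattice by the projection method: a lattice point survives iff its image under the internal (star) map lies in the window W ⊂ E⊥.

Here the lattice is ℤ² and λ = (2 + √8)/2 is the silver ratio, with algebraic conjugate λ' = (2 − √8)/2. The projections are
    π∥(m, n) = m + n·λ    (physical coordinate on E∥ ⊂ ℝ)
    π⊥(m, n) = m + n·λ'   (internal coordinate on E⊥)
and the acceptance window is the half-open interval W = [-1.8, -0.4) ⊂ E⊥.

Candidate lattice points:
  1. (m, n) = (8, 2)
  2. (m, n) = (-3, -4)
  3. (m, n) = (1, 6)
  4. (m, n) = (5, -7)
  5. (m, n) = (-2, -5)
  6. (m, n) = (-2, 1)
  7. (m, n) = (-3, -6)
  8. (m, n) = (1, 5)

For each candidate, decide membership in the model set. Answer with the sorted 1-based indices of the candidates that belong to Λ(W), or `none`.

λ' = (2−√8)/2 ≈ -0.414214.
candidate 1: (m,n)=(8,2) → π∥ = 8+2·λ ≈ 12.828427, π⊥ = 8+2·λ' ≈ 7.171573 ∉ [-1.8, -0.4) ⇒ out
candidate 2: (m,n)=(-3,-4) → π∥ = -3-4·λ ≈ -12.656854, π⊥ = -3-4·λ' ≈ -1.343146 ∈ [-1.8, -0.4) ⇒ IN Λ
candidate 3: (m,n)=(1,6) → π∥ = 1+6·λ ≈ 15.485281, π⊥ = 1+6·λ' ≈ -1.485281 ∈ [-1.8, -0.4) ⇒ IN Λ
candidate 4: (m,n)=(5,-7) → π∥ = 5-7·λ ≈ -11.899495, π⊥ = 5-7·λ' ≈ 7.899495 ∉ [-1.8, -0.4) ⇒ out
candidate 5: (m,n)=(-2,-5) → π∥ = -2-5·λ ≈ -14.071068, π⊥ = -2-5·λ' ≈ 0.071068 ∉ [-1.8, -0.4) ⇒ out
candidate 6: (m,n)=(-2,1) → π∥ = -2+1·λ ≈ 0.414214, π⊥ = -2+1·λ' ≈ -2.414214 ∉ [-1.8, -0.4) ⇒ out
candidate 7: (m,n)=(-3,-6) → π∥ = -3-6·λ ≈ -17.485281, π⊥ = -3-6·λ' ≈ -0.514719 ∈ [-1.8, -0.4) ⇒ IN Λ
candidate 8: (m,n)=(1,5) → π∥ = 1+5·λ ≈ 13.071068, π⊥ = 1+5·λ' ≈ -1.071068 ∈ [-1.8, -0.4) ⇒ IN Λ

2, 3, 7, 8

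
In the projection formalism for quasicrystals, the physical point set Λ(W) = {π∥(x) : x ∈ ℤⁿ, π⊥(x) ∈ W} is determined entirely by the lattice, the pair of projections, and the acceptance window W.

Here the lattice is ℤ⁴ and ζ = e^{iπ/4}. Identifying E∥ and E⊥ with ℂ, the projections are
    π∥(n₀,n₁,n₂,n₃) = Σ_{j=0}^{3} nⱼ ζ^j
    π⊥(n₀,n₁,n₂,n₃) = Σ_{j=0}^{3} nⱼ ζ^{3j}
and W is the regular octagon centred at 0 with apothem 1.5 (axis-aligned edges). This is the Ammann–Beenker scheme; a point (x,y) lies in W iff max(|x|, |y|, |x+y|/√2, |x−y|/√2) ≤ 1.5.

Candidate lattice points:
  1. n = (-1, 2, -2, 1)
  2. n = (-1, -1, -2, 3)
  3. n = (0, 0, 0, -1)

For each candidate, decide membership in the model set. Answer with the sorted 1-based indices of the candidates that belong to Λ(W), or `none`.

3

Internal map: ζ^{3j} for j=0..3 gives (1,0), (−√2/2,√2/2), (0,−1), (√2/2,√2/2).
candidate 1: n = (-1, 2, -2, 1) → π⊥ ≈ (-1.7071, +4.1213); max(|x|,|y|,|x±y|/√2) = 4.1213 > 1.5 ⇒ ∉ W
candidate 2: n = (-1, -1, -2, 3) → π⊥ ≈ (+1.8284, +3.4142); max(|x|,|y|,|x±y|/√2) = 3.7071 > 1.5 ⇒ ∉ W
candidate 3: n = (0, 0, 0, -1) → π⊥ ≈ (-0.7071, -0.7071); max(|x|,|y|,|x±y|/√2) = 1.0000 ≤ 1.5 ⇒ ∈ W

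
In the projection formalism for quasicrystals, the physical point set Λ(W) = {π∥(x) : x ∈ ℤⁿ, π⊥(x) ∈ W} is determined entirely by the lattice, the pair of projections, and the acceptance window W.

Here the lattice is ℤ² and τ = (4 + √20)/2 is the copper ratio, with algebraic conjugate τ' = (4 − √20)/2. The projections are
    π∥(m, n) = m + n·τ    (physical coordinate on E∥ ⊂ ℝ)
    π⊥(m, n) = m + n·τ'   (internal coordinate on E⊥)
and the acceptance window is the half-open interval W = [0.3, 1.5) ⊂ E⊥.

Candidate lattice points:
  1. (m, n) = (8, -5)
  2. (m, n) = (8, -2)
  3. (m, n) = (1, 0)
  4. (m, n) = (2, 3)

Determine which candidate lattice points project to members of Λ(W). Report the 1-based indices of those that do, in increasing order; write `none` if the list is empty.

3, 4

τ' = (4−√20)/2 ≈ -0.236068.
#1 (8,-5): internal coord 8 + (-5)·τ' = +9.180340; +9.180340 ∉ [0.3, 1.5) → out
#2 (8,-2): internal coord 8 + (-2)·τ' = +8.472136; +8.472136 ∉ [0.3, 1.5) → out
#3 (1,0): internal coord 1 + (0)·τ' = +1.000000; +1.000000 ∈ [0.3, 1.5) → IN Λ
#4 (2,3): internal coord 2 + (3)·τ' = +1.291796; +1.291796 ∈ [0.3, 1.5) → IN Λ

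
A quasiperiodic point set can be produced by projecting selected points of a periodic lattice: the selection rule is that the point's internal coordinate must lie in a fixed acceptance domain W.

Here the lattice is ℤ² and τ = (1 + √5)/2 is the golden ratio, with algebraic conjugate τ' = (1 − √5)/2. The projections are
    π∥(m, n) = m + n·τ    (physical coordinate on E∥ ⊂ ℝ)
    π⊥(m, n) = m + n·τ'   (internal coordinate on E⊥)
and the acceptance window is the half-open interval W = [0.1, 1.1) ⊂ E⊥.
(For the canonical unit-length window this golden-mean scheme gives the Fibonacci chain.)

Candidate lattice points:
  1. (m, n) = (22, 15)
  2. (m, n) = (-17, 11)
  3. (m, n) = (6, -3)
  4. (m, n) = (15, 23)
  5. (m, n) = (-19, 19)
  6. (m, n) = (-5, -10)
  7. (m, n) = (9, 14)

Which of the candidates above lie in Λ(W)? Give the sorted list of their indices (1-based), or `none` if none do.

4, 7

τ' = (1−√5)/2 ≈ -0.61803.
candidate 1: (m,n)=(22,15) → π∥ = 22+15·τ ≈ 46.27051, π⊥ = 22+15·τ' ≈ 12.72949 ∉ [0.1, 1.1) ⇒ out
candidate 2: (m,n)=(-17,11) → π∥ = -17+11·τ ≈ 0.79837, π⊥ = -17+11·τ' ≈ -23.79837 ∉ [0.1, 1.1) ⇒ out
candidate 3: (m,n)=(6,-3) → π∥ = 6-3·τ ≈ 1.14590, π⊥ = 6-3·τ' ≈ 7.85410 ∉ [0.1, 1.1) ⇒ out
candidate 4: (m,n)=(15,23) → π∥ = 15+23·τ ≈ 52.21478, π⊥ = 15+23·τ' ≈ 0.78522 ∈ [0.1, 1.1) ⇒ IN Λ
candidate 5: (m,n)=(-19,19) → π∥ = -19+19·τ ≈ 11.74265, π⊥ = -19+19·τ' ≈ -30.74265 ∉ [0.1, 1.1) ⇒ out
candidate 6: (m,n)=(-5,-10) → π∥ = -5-10·τ ≈ -21.18034, π⊥ = -5-10·τ' ≈ 1.18034 ∉ [0.1, 1.1) ⇒ out
candidate 7: (m,n)=(9,14) → π∥ = 9+14·τ ≈ 31.65248, π⊥ = 9+14·τ' ≈ 0.34752 ∈ [0.1, 1.1) ⇒ IN Λ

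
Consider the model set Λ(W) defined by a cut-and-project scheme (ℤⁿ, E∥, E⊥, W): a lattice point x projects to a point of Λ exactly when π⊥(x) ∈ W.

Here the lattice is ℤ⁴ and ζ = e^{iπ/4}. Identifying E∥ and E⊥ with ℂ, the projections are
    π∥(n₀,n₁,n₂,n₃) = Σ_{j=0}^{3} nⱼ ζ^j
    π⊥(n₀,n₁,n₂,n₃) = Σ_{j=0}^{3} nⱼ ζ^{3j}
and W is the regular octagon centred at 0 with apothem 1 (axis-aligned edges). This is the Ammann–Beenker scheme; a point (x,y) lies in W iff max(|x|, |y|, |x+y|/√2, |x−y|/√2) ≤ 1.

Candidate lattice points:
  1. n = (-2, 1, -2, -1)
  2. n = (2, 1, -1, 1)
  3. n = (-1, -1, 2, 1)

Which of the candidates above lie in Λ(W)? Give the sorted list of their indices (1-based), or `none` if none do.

none

π⊥(n) = n₀ + n₁ζ³ + n₂ζ⁶ + n₃ζ⁹ where ζ = e^{iπ/4}.
#1 (-2, 1, -2, -1): internal (-3.414214, 2.000000); octagon support 3.828427 vs apothem 1 → ∉ W
#2 (2, 1, -1, 1): internal (2.000000, 2.414214); octagon support 3.121320 vs apothem 1 → ∉ W
#3 (-1, -1, 2, 1): internal (0.414214, -2.000000); octagon support 2.000000 vs apothem 1 → ∉ W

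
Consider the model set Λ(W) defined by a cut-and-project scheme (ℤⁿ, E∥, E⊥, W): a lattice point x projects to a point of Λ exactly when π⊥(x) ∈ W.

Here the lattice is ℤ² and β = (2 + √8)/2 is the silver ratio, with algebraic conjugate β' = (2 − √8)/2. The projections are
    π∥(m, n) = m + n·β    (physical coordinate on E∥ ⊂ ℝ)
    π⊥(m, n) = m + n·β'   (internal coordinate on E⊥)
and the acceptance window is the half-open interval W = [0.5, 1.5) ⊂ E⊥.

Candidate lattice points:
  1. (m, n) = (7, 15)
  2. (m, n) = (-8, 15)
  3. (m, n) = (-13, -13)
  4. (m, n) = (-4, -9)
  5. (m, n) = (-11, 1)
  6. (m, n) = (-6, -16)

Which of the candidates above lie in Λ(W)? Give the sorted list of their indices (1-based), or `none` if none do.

1, 6

Compute β' = (2−√8)/2 = -0.4142, so π⊥(m,n) = m -0.4142·n.
[1] lift (7,15): star map gives 0.7868; window check 0.5 ≤ 0.7868 < 1.5 is true → IN Λ
[2] lift (-8,15): star map gives -14.2132; window check 0.5 ≤ -14.2132 < 1.5 is false → out
[3] lift (-13,-13): star map gives -7.6152; window check 0.5 ≤ -7.6152 < 1.5 is false → out
[4] lift (-4,-9): star map gives -0.2721; window check 0.5 ≤ -0.2721 < 1.5 is false → out
[5] lift (-11,1): star map gives -11.4142; window check 0.5 ≤ -11.4142 < 1.5 is false → out
[6] lift (-6,-16): star map gives 0.6274; window check 0.5 ≤ 0.6274 < 1.5 is true → IN Λ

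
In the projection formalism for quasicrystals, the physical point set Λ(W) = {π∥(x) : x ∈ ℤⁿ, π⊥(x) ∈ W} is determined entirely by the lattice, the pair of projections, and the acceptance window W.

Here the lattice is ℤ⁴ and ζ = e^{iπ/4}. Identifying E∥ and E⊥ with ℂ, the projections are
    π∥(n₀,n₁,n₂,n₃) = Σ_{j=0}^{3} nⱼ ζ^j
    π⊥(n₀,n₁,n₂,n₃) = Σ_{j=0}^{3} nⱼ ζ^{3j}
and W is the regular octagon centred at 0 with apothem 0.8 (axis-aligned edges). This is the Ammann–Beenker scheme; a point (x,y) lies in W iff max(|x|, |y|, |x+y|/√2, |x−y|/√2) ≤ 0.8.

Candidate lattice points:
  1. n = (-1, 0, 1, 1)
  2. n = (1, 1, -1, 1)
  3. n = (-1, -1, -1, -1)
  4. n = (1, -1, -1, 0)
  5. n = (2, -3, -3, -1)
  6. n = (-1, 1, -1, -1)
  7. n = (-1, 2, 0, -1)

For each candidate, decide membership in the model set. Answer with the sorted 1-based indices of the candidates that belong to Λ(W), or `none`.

1

With ζ = e^{iπ/4} the internal vectors are ζ^0,ζ^3,ζ^6,ζ^9.
#1 (-1, 0, 1, 1): internal (-0.292893, -0.292893); octagon support 0.414214 vs apothem 0.8 → ∈ W
#2 (1, 1, -1, 1): internal (1.000000, 2.414214); octagon support 2.414214 vs apothem 0.8 → ∉ W
#3 (-1, -1, -1, -1): internal (-1.000000, -0.414214); octagon support 1.000000 vs apothem 0.8 → ∉ W
#4 (1, -1, -1, 0): internal (1.707107, 0.292893); octagon support 1.707107 vs apothem 0.8 → ∉ W
#5 (2, -3, -3, -1): internal (3.414214, 0.171573); octagon support 3.414214 vs apothem 0.8 → ∉ W
#6 (-1, 1, -1, -1): internal (-2.414214, 1.000000); octagon support 2.414214 vs apothem 0.8 → ∉ W
#7 (-1, 2, 0, -1): internal (-3.121320, 0.707107); octagon support 3.121320 vs apothem 0.8 → ∉ W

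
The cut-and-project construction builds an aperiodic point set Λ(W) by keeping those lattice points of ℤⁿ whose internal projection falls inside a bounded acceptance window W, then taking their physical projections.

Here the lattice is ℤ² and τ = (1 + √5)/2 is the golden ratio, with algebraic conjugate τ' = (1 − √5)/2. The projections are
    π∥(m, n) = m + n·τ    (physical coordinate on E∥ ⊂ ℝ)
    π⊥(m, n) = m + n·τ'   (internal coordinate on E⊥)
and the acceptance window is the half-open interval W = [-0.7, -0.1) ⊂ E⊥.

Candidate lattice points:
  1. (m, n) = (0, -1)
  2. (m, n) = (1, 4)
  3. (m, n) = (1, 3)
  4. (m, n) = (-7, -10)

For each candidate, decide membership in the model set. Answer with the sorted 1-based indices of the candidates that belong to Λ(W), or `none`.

Compute τ' = (1−√5)/2 = -0.61803, so π⊥(m,n) = m -0.61803·n.
[1] lift (0,-1): star map gives 0.61803; window check -0.7 ≤ 0.61803 < -0.1 is false → out
[2] lift (1,4): star map gives -1.47214; window check -0.7 ≤ -1.47214 < -0.1 is false → out
[3] lift (1,3): star map gives -0.85410; window check -0.7 ≤ -0.85410 < -0.1 is false → out
[4] lift (-7,-10): star map gives -0.81966; window check -0.7 ≤ -0.81966 < -0.1 is false → out

none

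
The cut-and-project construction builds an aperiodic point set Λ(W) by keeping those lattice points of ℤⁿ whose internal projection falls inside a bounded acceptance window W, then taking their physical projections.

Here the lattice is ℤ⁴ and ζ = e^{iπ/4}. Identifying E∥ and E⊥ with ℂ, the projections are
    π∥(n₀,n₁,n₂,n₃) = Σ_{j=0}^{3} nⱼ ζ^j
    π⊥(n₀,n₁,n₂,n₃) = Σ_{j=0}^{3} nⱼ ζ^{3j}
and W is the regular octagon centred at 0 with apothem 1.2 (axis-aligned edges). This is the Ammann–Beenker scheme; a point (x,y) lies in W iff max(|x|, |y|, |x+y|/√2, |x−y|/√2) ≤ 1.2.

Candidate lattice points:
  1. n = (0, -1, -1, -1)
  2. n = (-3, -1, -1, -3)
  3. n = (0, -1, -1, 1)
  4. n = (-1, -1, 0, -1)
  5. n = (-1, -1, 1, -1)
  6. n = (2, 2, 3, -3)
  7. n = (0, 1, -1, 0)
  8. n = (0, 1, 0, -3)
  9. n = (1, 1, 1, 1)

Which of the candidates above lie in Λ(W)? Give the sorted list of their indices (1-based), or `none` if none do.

1, 9

With ζ = e^{iπ/4} the internal vectors are ζ^0,ζ^3,ζ^6,ζ^9.
candidate 1: n = (0, -1, -1, -1) → π⊥ ≈ (+0.0000, -0.4142); max(|x|,|y|,|x±y|/√2) = 0.4142 ≤ 1.2 ⇒ ∈ W
candidate 2: n = (-3, -1, -1, -3) → π⊥ ≈ (-4.4142, -1.8284); max(|x|,|y|,|x±y|/√2) = 4.4142 > 1.2 ⇒ ∉ W
candidate 3: n = (0, -1, -1, 1) → π⊥ ≈ (+1.4142, +1.0000); max(|x|,|y|,|x±y|/√2) = 1.7071 > 1.2 ⇒ ∉ W
candidate 4: n = (-1, -1, 0, -1) → π⊥ ≈ (-1.0000, -1.4142); max(|x|,|y|,|x±y|/√2) = 1.7071 > 1.2 ⇒ ∉ W
candidate 5: n = (-1, -1, 1, -1) → π⊥ ≈ (-1.0000, -2.4142); max(|x|,|y|,|x±y|/√2) = 2.4142 > 1.2 ⇒ ∉ W
candidate 6: n = (2, 2, 3, -3) → π⊥ ≈ (-1.5355, -3.7071); max(|x|,|y|,|x±y|/√2) = 3.7071 > 1.2 ⇒ ∉ W
candidate 7: n = (0, 1, -1, 0) → π⊥ ≈ (-0.7071, +1.7071); max(|x|,|y|,|x±y|/√2) = 1.7071 > 1.2 ⇒ ∉ W
candidate 8: n = (0, 1, 0, -3) → π⊥ ≈ (-2.8284, -1.4142); max(|x|,|y|,|x±y|/√2) = 3.0000 > 1.2 ⇒ ∉ W
candidate 9: n = (1, 1, 1, 1) → π⊥ ≈ (+1.0000, +0.4142); max(|x|,|y|,|x±y|/√2) = 1.0000 ≤ 1.2 ⇒ ∈ W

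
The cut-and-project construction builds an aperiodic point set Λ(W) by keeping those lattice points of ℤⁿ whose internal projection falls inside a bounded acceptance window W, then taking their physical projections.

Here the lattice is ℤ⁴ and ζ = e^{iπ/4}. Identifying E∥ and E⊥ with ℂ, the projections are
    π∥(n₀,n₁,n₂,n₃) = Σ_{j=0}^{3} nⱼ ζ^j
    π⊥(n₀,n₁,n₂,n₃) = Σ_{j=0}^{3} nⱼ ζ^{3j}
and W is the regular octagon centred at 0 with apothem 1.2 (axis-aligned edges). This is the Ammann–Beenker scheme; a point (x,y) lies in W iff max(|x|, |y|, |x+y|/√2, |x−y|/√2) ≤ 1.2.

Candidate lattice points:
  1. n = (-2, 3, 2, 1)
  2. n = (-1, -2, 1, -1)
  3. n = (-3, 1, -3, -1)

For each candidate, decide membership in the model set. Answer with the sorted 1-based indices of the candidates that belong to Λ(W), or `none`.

none

Internal map: ζ^{3j} for j=0..3 gives (1,0), (−√2/2,√2/2), (0,−1), (√2/2,√2/2).
candidate 1: n = (-2, 3, 2, 1) → π⊥ ≈ (-3.414214, +0.828427); max(|x|,|y|,|x±y|/√2) = 3.414214 > 1.2 ⇒ ∉ W
candidate 2: n = (-1, -2, 1, -1) → π⊥ ≈ (-0.292893, -3.121320); max(|x|,|y|,|x±y|/√2) = 3.121320 > 1.2 ⇒ ∉ W
candidate 3: n = (-3, 1, -3, -1) → π⊥ ≈ (-4.414214, +3.000000); max(|x|,|y|,|x±y|/√2) = 5.242641 > 1.2 ⇒ ∉ W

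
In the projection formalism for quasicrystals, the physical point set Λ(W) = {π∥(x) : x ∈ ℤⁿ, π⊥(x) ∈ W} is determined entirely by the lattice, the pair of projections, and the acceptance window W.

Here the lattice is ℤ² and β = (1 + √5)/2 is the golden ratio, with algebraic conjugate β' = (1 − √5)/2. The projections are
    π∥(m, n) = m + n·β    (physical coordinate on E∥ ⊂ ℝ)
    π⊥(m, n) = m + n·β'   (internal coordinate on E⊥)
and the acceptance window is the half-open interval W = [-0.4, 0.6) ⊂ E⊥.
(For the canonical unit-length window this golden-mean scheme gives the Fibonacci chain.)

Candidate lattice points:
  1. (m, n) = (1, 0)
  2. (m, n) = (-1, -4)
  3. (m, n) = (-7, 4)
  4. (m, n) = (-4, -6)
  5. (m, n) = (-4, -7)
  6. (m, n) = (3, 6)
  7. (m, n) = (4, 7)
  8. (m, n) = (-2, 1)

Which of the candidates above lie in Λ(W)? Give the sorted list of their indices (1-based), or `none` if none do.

4, 5, 7

Compute β' = (1−√5)/2 = -0.6180, so π⊥(m,n) = m -0.6180·n.
#1 (1,0): internal coord 1 + (0)·β' = +1.0000; +1.0000 ∉ [-0.4, 0.6) → out
#2 (-1,-4): internal coord -1 + (-4)·β' = +1.4721; +1.4721 ∉ [-0.4, 0.6) → out
#3 (-7,4): internal coord -7 + (4)·β' = -9.4721; -9.4721 ∉ [-0.4, 0.6) → out
#4 (-4,-6): internal coord -4 + (-6)·β' = -0.2918; -0.2918 ∈ [-0.4, 0.6) → IN Λ
#5 (-4,-7): internal coord -4 + (-7)·β' = +0.3262; +0.3262 ∈ [-0.4, 0.6) → IN Λ
#6 (3,6): internal coord 3 + (6)·β' = -0.7082; -0.7082 ∉ [-0.4, 0.6) → out
#7 (4,7): internal coord 4 + (7)·β' = -0.3262; -0.3262 ∈ [-0.4, 0.6) → IN Λ
#8 (-2,1): internal coord -2 + (1)·β' = -2.6180; -2.6180 ∉ [-0.4, 0.6) → out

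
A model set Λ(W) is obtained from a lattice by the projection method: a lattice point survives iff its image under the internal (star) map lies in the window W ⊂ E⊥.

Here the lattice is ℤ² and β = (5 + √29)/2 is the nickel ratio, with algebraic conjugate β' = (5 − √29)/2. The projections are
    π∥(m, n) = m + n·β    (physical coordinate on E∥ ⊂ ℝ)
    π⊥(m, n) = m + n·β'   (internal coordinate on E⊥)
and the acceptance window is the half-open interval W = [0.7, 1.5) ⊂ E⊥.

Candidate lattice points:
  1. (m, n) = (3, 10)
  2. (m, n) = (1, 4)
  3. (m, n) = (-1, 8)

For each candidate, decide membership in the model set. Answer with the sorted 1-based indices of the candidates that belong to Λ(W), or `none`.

Compute β' = (5−√29)/2 = -0.1926, so π⊥(m,n) = m -0.1926·n.
[1] lift (3,10): star map gives 1.0742; window check 0.7 ≤ 1.0742 < 1.5 is true → IN Λ
[2] lift (1,4): star map gives 0.2297; window check 0.7 ≤ 0.2297 < 1.5 is false → out
[3] lift (-1,8): star map gives -2.5407; window check 0.7 ≤ -2.5407 < 1.5 is false → out

1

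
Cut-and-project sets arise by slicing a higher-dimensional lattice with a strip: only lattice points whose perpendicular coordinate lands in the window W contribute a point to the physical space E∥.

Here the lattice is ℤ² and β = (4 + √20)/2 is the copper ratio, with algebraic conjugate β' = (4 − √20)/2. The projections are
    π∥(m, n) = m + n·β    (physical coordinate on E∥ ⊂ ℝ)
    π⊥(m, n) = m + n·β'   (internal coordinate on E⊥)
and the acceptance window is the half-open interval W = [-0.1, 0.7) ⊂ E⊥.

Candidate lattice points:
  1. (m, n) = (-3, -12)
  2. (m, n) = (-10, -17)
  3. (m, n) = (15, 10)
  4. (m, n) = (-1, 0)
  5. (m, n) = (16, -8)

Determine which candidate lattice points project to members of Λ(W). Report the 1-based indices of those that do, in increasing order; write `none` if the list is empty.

none

β' = (4−√20)/2 ≈ -0.23607.
[1] lift (-3,-12): star map gives -0.16718; window check -0.1 ≤ -0.16718 < 0.7 is false → out
[2] lift (-10,-17): star map gives -5.98684; window check -0.1 ≤ -5.98684 < 0.7 is false → out
[3] lift (15,10): star map gives 12.63932; window check -0.1 ≤ 12.63932 < 0.7 is false → out
[4] lift (-1,0): star map gives -1.00000; window check -0.1 ≤ -1.00000 < 0.7 is false → out
[5] lift (16,-8): star map gives 17.88854; window check -0.1 ≤ 17.88854 < 0.7 is false → out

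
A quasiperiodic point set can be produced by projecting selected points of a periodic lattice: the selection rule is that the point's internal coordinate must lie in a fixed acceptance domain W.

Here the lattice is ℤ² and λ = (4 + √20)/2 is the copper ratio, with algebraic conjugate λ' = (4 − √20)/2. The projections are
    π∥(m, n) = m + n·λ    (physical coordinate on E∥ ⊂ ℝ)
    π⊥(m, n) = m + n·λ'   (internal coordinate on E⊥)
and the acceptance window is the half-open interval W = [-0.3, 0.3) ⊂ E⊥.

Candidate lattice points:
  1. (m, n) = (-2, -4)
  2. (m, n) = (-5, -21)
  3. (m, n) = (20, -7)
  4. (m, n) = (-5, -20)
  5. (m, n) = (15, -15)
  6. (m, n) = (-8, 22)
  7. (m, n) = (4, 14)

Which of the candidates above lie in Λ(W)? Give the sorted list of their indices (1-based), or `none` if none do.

2, 4

Numerically λ ≈ 4.2361 and λ' = −1/λ ≈ -0.2361.
#1 (-2,-4): internal coord -2 + (-4)·λ' = -1.0557; -1.0557 ∉ [-0.3, 0.3) → out
#2 (-5,-21): internal coord -5 + (-21)·λ' = -0.0426; -0.0426 ∈ [-0.3, 0.3) → IN Λ
#3 (20,-7): internal coord 20 + (-7)·λ' = +21.6525; +21.6525 ∉ [-0.3, 0.3) → out
#4 (-5,-20): internal coord -5 + (-20)·λ' = -0.2786; -0.2786 ∈ [-0.3, 0.3) → IN Λ
#5 (15,-15): internal coord 15 + (-15)·λ' = +18.5410; +18.5410 ∉ [-0.3, 0.3) → out
#6 (-8,22): internal coord -8 + (22)·λ' = -13.1935; -13.1935 ∉ [-0.3, 0.3) → out
#7 (4,14): internal coord 4 + (14)·λ' = +0.6950; +0.6950 ∉ [-0.3, 0.3) → out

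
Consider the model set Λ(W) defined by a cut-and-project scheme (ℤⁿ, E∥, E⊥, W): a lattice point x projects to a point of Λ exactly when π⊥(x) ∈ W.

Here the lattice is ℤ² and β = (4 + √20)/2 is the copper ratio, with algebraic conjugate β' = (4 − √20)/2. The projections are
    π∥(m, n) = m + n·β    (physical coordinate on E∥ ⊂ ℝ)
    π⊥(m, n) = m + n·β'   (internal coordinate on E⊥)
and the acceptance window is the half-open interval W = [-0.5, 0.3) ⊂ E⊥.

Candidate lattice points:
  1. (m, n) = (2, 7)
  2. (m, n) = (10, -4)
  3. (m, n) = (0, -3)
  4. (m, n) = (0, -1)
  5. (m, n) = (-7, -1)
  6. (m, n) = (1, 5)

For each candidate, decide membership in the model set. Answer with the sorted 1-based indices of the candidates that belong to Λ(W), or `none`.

4, 6

β' = (4−√20)/2 ≈ -0.2361.
[1] lift (2,7): star map gives 0.3475; window check -0.5 ≤ 0.3475 < 0.3 is false → out
[2] lift (10,-4): star map gives 10.9443; window check -0.5 ≤ 10.9443 < 0.3 is false → out
[3] lift (0,-3): star map gives 0.7082; window check -0.5 ≤ 0.7082 < 0.3 is false → out
[4] lift (0,-1): star map gives 0.2361; window check -0.5 ≤ 0.2361 < 0.3 is true → IN Λ
[5] lift (-7,-1): star map gives -6.7639; window check -0.5 ≤ -6.7639 < 0.3 is false → out
[6] lift (1,5): star map gives -0.1803; window check -0.5 ≤ -0.1803 < 0.3 is true → IN Λ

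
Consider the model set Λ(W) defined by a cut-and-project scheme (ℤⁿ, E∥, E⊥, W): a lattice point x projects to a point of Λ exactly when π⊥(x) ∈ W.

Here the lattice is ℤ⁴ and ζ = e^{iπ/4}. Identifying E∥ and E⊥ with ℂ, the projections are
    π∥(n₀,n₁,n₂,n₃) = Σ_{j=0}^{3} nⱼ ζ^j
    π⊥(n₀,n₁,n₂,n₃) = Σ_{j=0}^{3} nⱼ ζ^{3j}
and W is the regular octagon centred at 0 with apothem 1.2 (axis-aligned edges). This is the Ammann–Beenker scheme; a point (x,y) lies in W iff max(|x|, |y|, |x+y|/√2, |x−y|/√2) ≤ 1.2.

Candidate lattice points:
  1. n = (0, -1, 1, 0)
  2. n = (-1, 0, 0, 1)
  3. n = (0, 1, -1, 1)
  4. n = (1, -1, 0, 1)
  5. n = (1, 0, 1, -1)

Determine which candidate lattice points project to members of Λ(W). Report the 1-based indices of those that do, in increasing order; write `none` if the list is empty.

Internal map: ζ^{3j} for j=0..3 gives (1,0), (−√2/2,√2/2), (0,−1), (√2/2,√2/2).
candidate 1: n = (0, -1, 1, 0) → π⊥ ≈ (+0.70711, -1.70711); max(|x|,|y|,|x±y|/√2) = 1.70711 > 1.2 ⇒ ∉ W
candidate 2: n = (-1, 0, 0, 1) → π⊥ ≈ (-0.29289, +0.70711); max(|x|,|y|,|x±y|/√2) = 0.70711 ≤ 1.2 ⇒ ∈ W
candidate 3: n = (0, 1, -1, 1) → π⊥ ≈ (+0.00000, +2.41421); max(|x|,|y|,|x±y|/√2) = 2.41421 > 1.2 ⇒ ∉ W
candidate 4: n = (1, -1, 0, 1) → π⊥ ≈ (+2.41421, +0.00000); max(|x|,|y|,|x±y|/√2) = 2.41421 > 1.2 ⇒ ∉ W
candidate 5: n = (1, 0, 1, -1) → π⊥ ≈ (+0.29289, -1.70711); max(|x|,|y|,|x±y|/√2) = 1.70711 > 1.2 ⇒ ∉ W

2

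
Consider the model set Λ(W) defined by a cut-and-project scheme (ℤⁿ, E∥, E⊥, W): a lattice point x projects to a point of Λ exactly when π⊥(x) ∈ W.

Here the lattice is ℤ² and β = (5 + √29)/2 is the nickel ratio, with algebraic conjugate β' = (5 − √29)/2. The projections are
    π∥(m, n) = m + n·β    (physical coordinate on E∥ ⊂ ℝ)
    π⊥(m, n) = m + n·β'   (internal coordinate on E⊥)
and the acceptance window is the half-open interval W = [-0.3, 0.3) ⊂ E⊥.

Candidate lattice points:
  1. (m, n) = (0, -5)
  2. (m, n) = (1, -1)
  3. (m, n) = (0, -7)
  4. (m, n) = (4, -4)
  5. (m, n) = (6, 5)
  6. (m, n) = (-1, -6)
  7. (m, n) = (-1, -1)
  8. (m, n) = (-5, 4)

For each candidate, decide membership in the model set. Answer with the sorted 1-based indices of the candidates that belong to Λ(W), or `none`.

Numerically β ≈ 5.19258 and β' = −1/β ≈ -0.19258.
#1 (0,-5): internal coord 0 + (-5)·β' = +0.96291; +0.96291 ∉ [-0.3, 0.3) → out
#2 (1,-1): internal coord 1 + (-1)·β' = +1.19258; +1.19258 ∉ [-0.3, 0.3) → out
#3 (0,-7): internal coord 0 + (-7)·β' = +1.34808; +1.34808 ∉ [-0.3, 0.3) → out
#4 (4,-4): internal coord 4 + (-4)·β' = +4.77033; +4.77033 ∉ [-0.3, 0.3) → out
#5 (6,5): internal coord 6 + (5)·β' = +5.03709; +5.03709 ∉ [-0.3, 0.3) → out
#6 (-1,-6): internal coord -1 + (-6)·β' = +0.15549; +0.15549 ∈ [-0.3, 0.3) → IN Λ
#7 (-1,-1): internal coord -1 + (-1)·β' = -0.80742; -0.80742 ∉ [-0.3, 0.3) → out
#8 (-5,4): internal coord -5 + (4)·β' = -5.77033; -5.77033 ∉ [-0.3, 0.3) → out

6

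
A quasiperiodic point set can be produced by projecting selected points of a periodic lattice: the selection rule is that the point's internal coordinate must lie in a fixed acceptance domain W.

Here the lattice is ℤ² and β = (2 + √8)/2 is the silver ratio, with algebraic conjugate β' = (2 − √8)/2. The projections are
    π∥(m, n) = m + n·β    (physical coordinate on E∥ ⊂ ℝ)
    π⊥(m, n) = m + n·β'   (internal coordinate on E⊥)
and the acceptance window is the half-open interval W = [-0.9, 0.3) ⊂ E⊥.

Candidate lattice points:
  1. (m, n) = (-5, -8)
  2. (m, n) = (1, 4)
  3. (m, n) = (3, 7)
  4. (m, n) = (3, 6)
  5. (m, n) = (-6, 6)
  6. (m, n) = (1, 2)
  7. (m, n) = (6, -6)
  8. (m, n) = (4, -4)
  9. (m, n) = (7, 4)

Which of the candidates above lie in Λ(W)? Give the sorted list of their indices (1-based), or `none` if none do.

Compute β' = (2−√8)/2 = -0.4142, so π⊥(m,n) = m -0.4142·n.
candidate 1: (m,n)=(-5,-8) → π∥ = -5-8·β ≈ -24.3137, π⊥ = -5-8·β' ≈ -1.6863 ∉ [-0.9, 0.3) ⇒ out
candidate 2: (m,n)=(1,4) → π∥ = 1+4·β ≈ 10.6569, π⊥ = 1+4·β' ≈ -0.6569 ∈ [-0.9, 0.3) ⇒ IN Λ
candidate 3: (m,n)=(3,7) → π∥ = 3+7·β ≈ 19.8995, π⊥ = 3+7·β' ≈ 0.1005 ∈ [-0.9, 0.3) ⇒ IN Λ
candidate 4: (m,n)=(3,6) → π∥ = 3+6·β ≈ 17.4853, π⊥ = 3+6·β' ≈ 0.5147 ∉ [-0.9, 0.3) ⇒ out
candidate 5: (m,n)=(-6,6) → π∥ = -6+6·β ≈ 8.4853, π⊥ = -6+6·β' ≈ -8.4853 ∉ [-0.9, 0.3) ⇒ out
candidate 6: (m,n)=(1,2) → π∥ = 1+2·β ≈ 5.8284, π⊥ = 1+2·β' ≈ 0.1716 ∈ [-0.9, 0.3) ⇒ IN Λ
candidate 7: (m,n)=(6,-6) → π∥ = 6-6·β ≈ -8.4853, π⊥ = 6-6·β' ≈ 8.4853 ∉ [-0.9, 0.3) ⇒ out
candidate 8: (m,n)=(4,-4) → π∥ = 4-4·β ≈ -5.6569, π⊥ = 4-4·β' ≈ 5.6569 ∉ [-0.9, 0.3) ⇒ out
candidate 9: (m,n)=(7,4) → π∥ = 7+4·β ≈ 16.6569, π⊥ = 7+4·β' ≈ 5.3431 ∉ [-0.9, 0.3) ⇒ out

2, 3, 6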